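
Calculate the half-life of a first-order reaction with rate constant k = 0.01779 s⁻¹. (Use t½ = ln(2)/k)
38.96 s

t½ = ln(2)/k = 0.6931/0.01779 = 38.96 s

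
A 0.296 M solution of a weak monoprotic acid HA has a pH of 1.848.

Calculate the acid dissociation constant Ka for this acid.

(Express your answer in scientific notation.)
K_a = 7.15e-04

[H⁺] = 10^(−pH) = 10^(−1.848) = 1.419e-02 M. For HA ⇌ H⁺ + A⁻, Ka = x²/(C − x) = (1.419e-02)²/(0.296 − 1.419e-02) = 7.15e-04.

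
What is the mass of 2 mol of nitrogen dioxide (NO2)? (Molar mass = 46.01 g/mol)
Mass = 2 mol × 46.01 g/mol = 92.02 g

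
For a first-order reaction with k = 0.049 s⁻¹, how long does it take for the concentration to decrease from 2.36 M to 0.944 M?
18.70 s

From ln[A] = ln[A]₀ - k·t: t = ln([A]₀/[A])/k = ln(2.36/0.944)/0.049 = ln(2.5000)/0.049 = 0.9163/0.049 = 18.70 s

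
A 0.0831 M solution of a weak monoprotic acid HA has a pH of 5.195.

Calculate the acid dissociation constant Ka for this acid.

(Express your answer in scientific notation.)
K_a = 4.90e-10

[H⁺] = 10^(−pH) = 10^(−5.195) = 6.383e-06 M. For HA ⇌ H⁺ + A⁻, Ka = x²/(C − x) = (6.383e-06)²/(0.0831 − 6.383e-06) = 4.90e-10.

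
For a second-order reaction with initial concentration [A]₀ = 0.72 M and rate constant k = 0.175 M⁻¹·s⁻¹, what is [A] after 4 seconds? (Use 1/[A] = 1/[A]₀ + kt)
0.4787 M

1/[A] = 1/[A]₀ + k·t = 1/0.72 + (0.175)·(4) = 1.3889 + 0.7000 = 2.0889
[A] = 1/2.0889 = 0.4787 M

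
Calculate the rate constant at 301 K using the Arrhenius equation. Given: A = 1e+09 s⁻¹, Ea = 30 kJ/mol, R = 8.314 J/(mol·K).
6.22e+03 s⁻¹

k = A·exp(-Ea/(R·T)) = 1e+09·exp(-30000/(8.314·301)) = 1e+09·exp(-11.9879) = 1e+09·6.2187e-06 = 6.22e+03 s⁻¹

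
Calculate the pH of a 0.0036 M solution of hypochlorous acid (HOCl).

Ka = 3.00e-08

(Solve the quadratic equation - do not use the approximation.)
pH = 4.98

x² + Ka×x - Ka×C = 0. Using quadratic formula: [H⁺] = 1.0377e-05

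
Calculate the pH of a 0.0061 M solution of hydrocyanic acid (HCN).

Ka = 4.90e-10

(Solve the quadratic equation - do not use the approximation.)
pH = 5.76

x² + Ka×x - Ka×C = 0. Using quadratic formula: [H⁺] = 1.7286e-06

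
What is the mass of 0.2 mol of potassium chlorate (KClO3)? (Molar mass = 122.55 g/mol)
Mass = 0.2 mol × 122.55 g/mol = 24.51 g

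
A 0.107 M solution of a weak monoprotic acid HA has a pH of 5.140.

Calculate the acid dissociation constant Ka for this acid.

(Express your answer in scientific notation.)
K_a = 4.91e-10

[H⁺] = 10^(−pH) = 10^(−5.140) = 7.244e-06 M. For HA ⇌ H⁺ + A⁻, Ka = x²/(C − x) = (7.244e-06)²/(0.107 − 7.244e-06) = 4.91e-10.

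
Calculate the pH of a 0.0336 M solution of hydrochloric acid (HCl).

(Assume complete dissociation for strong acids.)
pH = 1.47

[H⁺] = 0.0336 M for strong acid. pH = -log[H⁺] = -log(0.0336)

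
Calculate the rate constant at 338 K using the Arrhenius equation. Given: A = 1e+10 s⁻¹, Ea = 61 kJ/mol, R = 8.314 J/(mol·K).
3.74e+00 s⁻¹

k = A·exp(-Ea/(R·T)) = 1e+10·exp(-61000/(8.314·338)) = 1e+10·exp(-21.7072) = 1e+10·3.7385e-10 = 3.74e+00 s⁻¹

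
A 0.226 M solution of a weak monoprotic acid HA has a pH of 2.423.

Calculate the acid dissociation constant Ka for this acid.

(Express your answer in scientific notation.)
K_a = 6.42e-05

[H⁺] = 10^(−pH) = 10^(−2.423) = 3.776e-03 M. For HA ⇌ H⁺ + A⁻, Ka = x²/(C − x) = (3.776e-03)²/(0.226 − 3.776e-03) = 6.42e-05.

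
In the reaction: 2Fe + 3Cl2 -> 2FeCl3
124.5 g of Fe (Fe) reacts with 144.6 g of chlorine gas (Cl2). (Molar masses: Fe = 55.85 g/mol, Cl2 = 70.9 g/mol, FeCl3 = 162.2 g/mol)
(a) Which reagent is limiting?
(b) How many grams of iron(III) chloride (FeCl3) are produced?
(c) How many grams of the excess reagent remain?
(a) Cl2, (b) 220.5 g, (c) 48.56 g

Moles of Fe = 124.5 g ÷ 55.85 g/mol = 2.22919 mol
Moles of Cl2 = 144.6 g ÷ 70.9 g/mol = 2.03949 mol
Moles ÷ coefficient: Fe: 2.22919/2 = 1.115, Cl2: 2.03949/3 = 0.6798
(a) Cl2 has the smaller value, so Cl2 is the limiting reagent.
(b) Moles of FeCl3 = 2.03949 mol Cl2 × (2/3) = 1.35966 mol; mass = 1.35966 mol × 162.2 g/mol = 220.5 g
(c) Fe consumed = 2.03949 × (2/3) = 1.35966 mol; remaining = 2.22919 − 1.35966 = 0.869524 mol; mass = 0.869524 mol × 55.85 g/mol = 48.56 g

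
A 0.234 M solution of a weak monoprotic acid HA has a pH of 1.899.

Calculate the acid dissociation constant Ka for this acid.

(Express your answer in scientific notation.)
K_a = 7.19e-04

[H⁺] = 10^(−pH) = 10^(−1.899) = 1.262e-02 M. For HA ⇌ H⁺ + A⁻, Ka = x²/(C − x) = (1.262e-02)²/(0.234 − 1.262e-02) = 7.19e-04.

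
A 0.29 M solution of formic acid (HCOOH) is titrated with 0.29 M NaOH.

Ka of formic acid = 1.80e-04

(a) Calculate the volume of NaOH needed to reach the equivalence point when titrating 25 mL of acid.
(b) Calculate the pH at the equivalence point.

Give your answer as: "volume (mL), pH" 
V = 25.0 mL, pH = 8.45

(a) At equivalence: moles acid = moles base.
moles acid = 0.29 × 0.025 = 0.00725 mol; V_NaOH = 0.00725/0.29 = 0.025 L = 25.0 mL.
(b) At equivalence, all acid → conjugate base A⁻ at [A⁻] = 0.00725/0.05 = 0.145 M.
Kb = Kw/Ka = 1.0e-14/1.80e-04 = 5.556e-11; [OH⁻] = √(Kb·[A⁻]) = 2.838e-06; pOH = 5.55; pH = 14 − pOH = 8.45.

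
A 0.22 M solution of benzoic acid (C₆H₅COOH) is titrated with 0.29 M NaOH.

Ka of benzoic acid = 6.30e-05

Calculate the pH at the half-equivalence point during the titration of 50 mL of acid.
pH = pKa = 4.20

At the half-equivalence point, [HA] = [A⁻], so by Henderson–Hasselbalch pH = pKa + log(1) = pKa.
pKa = −log(6.30e-05) = 4.20.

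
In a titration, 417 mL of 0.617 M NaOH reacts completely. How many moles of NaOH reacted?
Moles = Molarity × Volume (L)
Moles = 0.617 M × 0.417 L = 0.2573 mol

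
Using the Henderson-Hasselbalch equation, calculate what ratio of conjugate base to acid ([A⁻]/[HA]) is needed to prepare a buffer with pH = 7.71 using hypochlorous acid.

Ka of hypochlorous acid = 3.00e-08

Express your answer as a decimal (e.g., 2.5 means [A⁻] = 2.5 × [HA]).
[A⁻]/[HA] = 1.539

pKa = −log(3.00e-08) = 7.5229. pH = pKa + log([A⁻]/[HA]). 7.71 = 7.5229 + log(ratio). log(ratio) = 7.71 − 7.5229 = 0.1871. ratio = 10^(0.1871) = 1.539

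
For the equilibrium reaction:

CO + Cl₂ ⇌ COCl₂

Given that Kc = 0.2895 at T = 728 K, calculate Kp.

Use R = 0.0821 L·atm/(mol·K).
K_p = 0.0048

Δn = (moles gaseous products) − (moles gaseous reactants) = -1
T = 728 K; RT = 0.0821 × 728 = 59.7688
Kp = Kc·(RT)^Δn = 0.2895 × (59.7688)^-1 = 0.2895 × 0.0167311 = 0.0048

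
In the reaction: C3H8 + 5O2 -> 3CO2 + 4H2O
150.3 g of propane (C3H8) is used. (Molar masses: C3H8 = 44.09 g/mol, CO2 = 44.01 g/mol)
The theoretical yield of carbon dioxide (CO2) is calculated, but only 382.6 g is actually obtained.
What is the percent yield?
Moles of C3H8 = 150.3 g ÷ 44.09 g/mol = 3.40894 mol
Mole ratio: 3 mol CO2 / 1 mol C3H8
Moles of CO2 = 3.40894 × (3/1) = 10.2268 mol
Theoretical yield = 10.2268 mol × 44.01 g/mol = 450.08 g
Actual yield = 382.6 g
Percent yield = (382.6 / 450.08) × 100% = 85.0%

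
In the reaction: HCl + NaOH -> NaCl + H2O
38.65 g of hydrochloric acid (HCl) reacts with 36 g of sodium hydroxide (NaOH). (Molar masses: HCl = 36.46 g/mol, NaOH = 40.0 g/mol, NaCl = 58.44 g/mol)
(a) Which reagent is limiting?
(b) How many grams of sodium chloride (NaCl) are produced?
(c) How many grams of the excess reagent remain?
(a) NaOH, (b) 52.6 g, (c) 5.836 g

Moles of HCl = 38.65 g ÷ 36.46 g/mol = 1.06007 mol
Moles of NaOH = 36 g ÷ 40.0 g/mol = 0.9 mol
Moles ÷ coefficient: HCl: 1.06007/1 = 1.06, NaOH: 0.9/1 = 0.9
(a) NaOH has the smaller value, so NaOH is the limiting reagent.
(b) Moles of NaCl = 0.9 mol NaOH × (1/1) = 0.9 mol; mass = 0.9 mol × 58.44 g/mol = 52.6 g
(c) HCl consumed = 0.9 × (1/1) = 0.9 mol; remaining = 1.06007 − 0.9 = 0.160066 mol; mass = 0.160066 mol × 36.46 g/mol = 5.836 g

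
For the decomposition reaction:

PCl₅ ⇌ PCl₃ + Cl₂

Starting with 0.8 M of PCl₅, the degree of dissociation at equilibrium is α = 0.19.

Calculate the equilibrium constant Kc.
K_c = 0.0357

x = α·[A]₀ = 0.19 × 0.8 = 0.152 M dissociated.
At eq: [PCl₅] = 0.8 − 0.152 = 0.648 M; [PCl₃] = [Cl₂] = x = 0.152 M.
Kc = [PCl₃][Cl₂]/[PCl₅] = (0.152)²/0.648 = 0.03565.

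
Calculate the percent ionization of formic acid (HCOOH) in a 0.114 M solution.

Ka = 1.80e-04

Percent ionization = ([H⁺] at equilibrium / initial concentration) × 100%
Percent ionization = 3.9%

Let x = [H⁺]. Ka = x²/(C - x) ⇒ x² + (1.80e-04)x - (1.80e-04)(0.114) = 0. x = 4.4408e-03. Percent = (4.4408e-03/0.114) × 100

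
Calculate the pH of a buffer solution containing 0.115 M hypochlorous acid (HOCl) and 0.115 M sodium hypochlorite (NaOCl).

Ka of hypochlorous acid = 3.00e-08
pH = 7.52

pKa = -log(3.00e-08) = 7.52. pH = pKa + log([A⁻]/[HA]) = 7.52 + log(0.115/0.115)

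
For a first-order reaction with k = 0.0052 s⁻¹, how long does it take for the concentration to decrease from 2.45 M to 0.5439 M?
289.44 s

From ln[A] = ln[A]₀ - k·t: t = ln([A]₀/[A])/k = ln(2.45/0.5439)/0.0052 = ln(4.5045)/0.0052 = 1.5051/0.0052 = 289.44 s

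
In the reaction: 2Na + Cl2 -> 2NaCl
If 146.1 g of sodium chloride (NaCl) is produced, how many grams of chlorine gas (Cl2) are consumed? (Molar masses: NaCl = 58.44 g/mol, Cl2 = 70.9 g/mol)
Moles of NaCl = 146.1 g ÷ 58.44 g/mol = 2.5 mol
Mole ratio: 1 mol Cl2 / 2 mol NaCl
Moles of Cl2 = 2.5 × (1/2) = 1.25 mol
Mass of Cl2 = 1.25 mol × 70.9 g/mol = 88.62 g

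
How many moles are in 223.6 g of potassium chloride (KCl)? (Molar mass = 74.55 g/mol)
Moles = 223.6 g ÷ 74.55 g/mol = 2.999 mol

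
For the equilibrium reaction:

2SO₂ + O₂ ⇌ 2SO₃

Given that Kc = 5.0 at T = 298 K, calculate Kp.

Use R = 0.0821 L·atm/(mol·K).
K_p = 0.2044

Δn = (moles gaseous products) − (moles gaseous reactants) = -1
T = 298 K; RT = 0.0821 × 298 = 24.4658
Kp = Kc·(RT)^Δn = 5.0 × (24.4658)^-1 = 5.0 × 0.0408734 = 0.2044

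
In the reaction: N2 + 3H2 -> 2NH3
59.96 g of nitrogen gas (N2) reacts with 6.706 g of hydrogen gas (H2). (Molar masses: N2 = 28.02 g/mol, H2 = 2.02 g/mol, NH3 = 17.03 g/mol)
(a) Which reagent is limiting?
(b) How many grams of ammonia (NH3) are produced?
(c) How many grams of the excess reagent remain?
(a) H2, (b) 37.69 g, (c) 28.95 g

Moles of N2 = 59.96 g ÷ 28.02 g/mol = 2.1399 mol
Moles of H2 = 6.706 g ÷ 2.02 g/mol = 3.3198 mol
Moles ÷ coefficient: N2: 2.1399/1 = 2.14, H2: 3.3198/3 = 1.107
(a) H2 has the smaller value, so H2 is the limiting reagent.
(b) Moles of NH3 = 3.3198 mol H2 × (2/3) = 2.2132 mol; mass = 2.2132 mol × 17.03 g/mol = 37.69 g
(c) N2 consumed = 3.3198 × (1/3) = 1.1066 mol; remaining = 2.1399 − 1.1066 = 1.0333 mol; mass = 1.0333 mol × 28.02 g/mol = 28.95 g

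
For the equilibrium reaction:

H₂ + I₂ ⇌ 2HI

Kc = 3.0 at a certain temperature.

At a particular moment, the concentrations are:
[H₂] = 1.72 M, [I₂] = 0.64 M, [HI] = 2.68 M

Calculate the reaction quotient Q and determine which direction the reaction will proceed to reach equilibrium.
Q = 6.525, Q > K, reaction proceeds reverse (toward reactants)

Q = ([HI]^2) / ([H₂] × [I₂])
  = ((2.68)^2) / ((1.72)·(0.64)) = 7.1824/1.1008 = 6.525
Since Q = 6.525 > Kc = 3.0, the reaction proceeds reverse (toward reactants) to reach equilibrium.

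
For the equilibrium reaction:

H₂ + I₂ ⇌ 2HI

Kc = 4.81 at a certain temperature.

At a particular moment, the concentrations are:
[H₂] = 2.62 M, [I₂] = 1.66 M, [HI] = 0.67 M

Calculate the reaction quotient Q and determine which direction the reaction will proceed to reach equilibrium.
Q = 0.103, Q < K, reaction proceeds forward (toward products)

Q = ([HI]^2) / ([H₂] × [I₂])
  = ((0.67)^2) / ((2.62)·(1.66)) = 0.4489/4.3492 = 0.1032
Since Q = 0.1032 < Kc = 4.81, the reaction proceeds forward (toward products) to reach equilibrium.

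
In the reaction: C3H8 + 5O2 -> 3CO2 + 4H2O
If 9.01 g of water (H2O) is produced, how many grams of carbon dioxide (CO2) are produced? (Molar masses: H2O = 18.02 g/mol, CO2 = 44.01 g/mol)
Moles of H2O = 9.01 g ÷ 18.02 g/mol = 0.5 mol
Mole ratio: 3 mol CO2 / 4 mol H2O
Moles of CO2 = 0.5 × (3/4) = 0.375 mol
Mass of CO2 = 0.375 mol × 44.01 g/mol = 16.5 g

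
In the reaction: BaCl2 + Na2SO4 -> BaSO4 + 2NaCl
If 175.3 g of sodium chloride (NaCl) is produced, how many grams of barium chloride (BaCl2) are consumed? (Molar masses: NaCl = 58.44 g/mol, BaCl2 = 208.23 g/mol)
Moles of NaCl = 175.3 g ÷ 58.44 g/mol = 2.99966 mol
Mole ratio: 1 mol BaCl2 / 2 mol NaCl
Moles of BaCl2 = 2.99966 × (1/2) = 1.49983 mol
Mass of BaCl2 = 1.49983 mol × 208.23 g/mol = 312.3 g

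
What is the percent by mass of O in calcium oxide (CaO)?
Mass of O in formula = 16.0 × 1 = 16 g/mol
Molar mass = 56.08 g/mol
% O = (16/56.08) × 100% = 28.53%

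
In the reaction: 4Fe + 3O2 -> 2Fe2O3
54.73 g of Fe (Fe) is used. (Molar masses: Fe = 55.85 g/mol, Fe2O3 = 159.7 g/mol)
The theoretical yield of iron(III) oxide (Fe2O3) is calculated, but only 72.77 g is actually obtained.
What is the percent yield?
Moles of Fe = 54.73 g ÷ 55.85 g/mol = 0.979946 mol
Mole ratio: 2 mol Fe2O3 / 4 mol Fe
Moles of Fe2O3 = 0.979946 × (2/4) = 0.489973 mol
Theoretical yield = 0.489973 mol × 159.7 g/mol = 78.249 g
Actual yield = 72.77 g
Percent yield = (72.77 / 78.249) × 100% = 93.0%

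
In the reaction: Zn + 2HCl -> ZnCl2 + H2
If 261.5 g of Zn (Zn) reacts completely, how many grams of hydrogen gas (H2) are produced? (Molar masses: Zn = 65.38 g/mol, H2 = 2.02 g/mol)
Moles of Zn = 261.5 g ÷ 65.38 g/mol = 3.99969 mol
Mole ratio: 1 mol H2 / 1 mol Zn
Moles of H2 = 3.99969 × (1/1) = 3.99969 mol
Mass of H2 = 3.99969 mol × 2.02 g/mol = 8.079 g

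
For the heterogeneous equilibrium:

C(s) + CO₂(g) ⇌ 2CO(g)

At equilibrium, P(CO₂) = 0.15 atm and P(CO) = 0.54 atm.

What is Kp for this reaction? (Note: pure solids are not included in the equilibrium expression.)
K_p = 1.944

Solid C is excluded.
Kp = P(CO)²/P(CO₂) = (0.54)²/0.15 = 0.2916/0.15 = 1.944.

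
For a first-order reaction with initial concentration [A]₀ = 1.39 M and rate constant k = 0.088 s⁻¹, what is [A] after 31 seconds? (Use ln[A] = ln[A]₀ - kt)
0.0908 M

ln[A] = ln[A]₀ - k·t = ln(1.39) - (0.088)·(31) = 0.3293 - 2.7280 = -2.3987
[A] = e^(-2.3987) = 0.0908 M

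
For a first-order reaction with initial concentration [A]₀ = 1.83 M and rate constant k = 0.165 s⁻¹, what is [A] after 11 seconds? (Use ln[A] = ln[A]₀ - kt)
0.2980 M

ln[A] = ln[A]₀ - k·t = ln(1.83) - (0.165)·(11) = 0.6043 - 1.8150 = -1.2107
[A] = e^(-1.2107) = 0.2980 M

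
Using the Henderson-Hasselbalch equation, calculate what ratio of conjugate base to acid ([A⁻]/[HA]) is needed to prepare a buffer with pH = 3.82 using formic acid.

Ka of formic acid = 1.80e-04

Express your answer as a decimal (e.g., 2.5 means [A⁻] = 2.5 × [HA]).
[A⁻]/[HA] = 1.189

pKa = −log(1.80e-04) = 3.7447. pH = pKa + log([A⁻]/[HA]). 3.82 = 3.7447 + log(ratio). log(ratio) = 3.82 − 3.7447 = 0.0753. ratio = 10^(0.0753) = 1.189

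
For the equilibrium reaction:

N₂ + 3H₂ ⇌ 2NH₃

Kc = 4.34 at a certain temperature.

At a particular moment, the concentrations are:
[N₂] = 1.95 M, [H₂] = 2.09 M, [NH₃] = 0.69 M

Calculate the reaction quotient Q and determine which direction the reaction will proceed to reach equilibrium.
Q = 0.027, Q < K, reaction proceeds forward (toward products)

Q = ([NH₃]^2) / ([N₂] × [H₂]^3)
  = ((0.69)^2) / ((1.95)·(2.09)^3) = 0.4761/17.802 = 0.02674
Since Q = 0.02674 < Kc = 4.34, the reaction proceeds forward (toward products) to reach equilibrium.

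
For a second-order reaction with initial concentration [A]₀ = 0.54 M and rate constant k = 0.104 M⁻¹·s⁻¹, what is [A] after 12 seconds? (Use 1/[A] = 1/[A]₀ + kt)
0.3226 M

1/[A] = 1/[A]₀ + k·t = 1/0.54 + (0.104)·(12) = 1.8519 + 1.2480 = 3.0999
[A] = 1/3.0999 = 0.3226 M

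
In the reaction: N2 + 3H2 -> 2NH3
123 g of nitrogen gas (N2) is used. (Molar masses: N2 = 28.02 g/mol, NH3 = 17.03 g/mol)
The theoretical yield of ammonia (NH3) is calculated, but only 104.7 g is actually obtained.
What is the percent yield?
Moles of N2 = 123 g ÷ 28.02 g/mol = 4.38972 mol
Mole ratio: 2 mol NH3 / 1 mol N2
Moles of NH3 = 4.38972 × (2/1) = 8.77944 mol
Theoretical yield = 8.77944 mol × 17.03 g/mol = 149.51 g
Actual yield = 104.7 g
Percent yield = (104.7 / 149.51) × 100% = 70.0%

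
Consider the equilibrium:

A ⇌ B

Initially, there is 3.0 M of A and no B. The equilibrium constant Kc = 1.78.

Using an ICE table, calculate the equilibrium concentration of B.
[B] = 1.921 M

ICE: [A] = 3.0 − x, [B] = x.
Kc = x/(3.0 − x) = 1.78 ⇒ x = 1.78·3.0/(1 + 1.78) = 5.34/2.78 = 1.921.
[B] = x = 1.921 M.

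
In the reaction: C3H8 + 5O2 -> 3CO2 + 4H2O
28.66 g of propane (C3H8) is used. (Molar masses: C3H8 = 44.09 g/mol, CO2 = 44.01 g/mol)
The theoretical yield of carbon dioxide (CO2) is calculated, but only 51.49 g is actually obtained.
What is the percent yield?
Moles of C3H8 = 28.66 g ÷ 44.09 g/mol = 0.650034 mol
Mole ratio: 3 mol CO2 / 1 mol C3H8
Moles of CO2 = 0.650034 × (3/1) = 1.9501 mol
Theoretical yield = 1.9501 mol × 44.01 g/mol = 85.824 g
Actual yield = 51.49 g
Percent yield = (51.49 / 85.824) × 100% = 60.0%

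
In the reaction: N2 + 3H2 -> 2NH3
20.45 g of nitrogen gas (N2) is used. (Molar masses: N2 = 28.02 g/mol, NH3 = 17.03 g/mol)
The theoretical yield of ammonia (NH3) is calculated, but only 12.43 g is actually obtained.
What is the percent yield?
Moles of N2 = 20.45 g ÷ 28.02 g/mol = 0.729836 mol
Mole ratio: 2 mol NH3 / 1 mol N2
Moles of NH3 = 0.729836 × (2/1) = 1.45967 mol
Theoretical yield = 1.45967 mol × 17.03 g/mol = 24.858 g
Actual yield = 12.43 g
Percent yield = (12.43 / 24.858) × 100% = 50.0%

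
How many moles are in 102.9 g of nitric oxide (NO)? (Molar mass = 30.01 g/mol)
Moles = 102.9 g ÷ 30.01 g/mol = 3.429 mol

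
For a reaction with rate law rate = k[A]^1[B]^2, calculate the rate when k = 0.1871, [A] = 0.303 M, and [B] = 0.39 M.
0.008623 M/s

rate = k·[A]^1·[B]^2 = 0.1871·(0.303)^1·(0.39)^2 = 0.1871·0.303·0.1521 = 0.008623 M/s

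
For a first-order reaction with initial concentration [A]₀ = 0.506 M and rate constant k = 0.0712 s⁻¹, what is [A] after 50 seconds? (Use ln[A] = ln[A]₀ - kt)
0.0144 M

ln[A] = ln[A]₀ - k·t = ln(0.506) - (0.0712)·(50) = -0.6812 - 3.5600 = -4.2412
[A] = e^(-4.2412) = 0.0144 M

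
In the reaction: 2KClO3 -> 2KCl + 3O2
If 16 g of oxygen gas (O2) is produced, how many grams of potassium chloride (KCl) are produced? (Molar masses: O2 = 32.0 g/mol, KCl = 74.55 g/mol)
Moles of O2 = 16 g ÷ 32.0 g/mol = 0.5 mol
Mole ratio: 2 mol KCl / 3 mol O2
Moles of KCl = 0.5 × (2/3) = 0.333333 mol
Mass of KCl = 0.333333 mol × 74.55 g/mol = 24.85 g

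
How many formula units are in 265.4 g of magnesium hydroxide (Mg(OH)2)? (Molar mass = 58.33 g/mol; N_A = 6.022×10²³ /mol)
Moles = 265.4 g ÷ 58.33 g/mol = 4.54997 mol
Formula units = 4.54997 mol × 6.022×10²³ /mol = 2.740e+24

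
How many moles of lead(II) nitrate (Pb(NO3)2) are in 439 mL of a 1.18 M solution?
Moles = Molarity × Volume (L)
Moles = 1.18 M × 0.439 L = 0.518 mol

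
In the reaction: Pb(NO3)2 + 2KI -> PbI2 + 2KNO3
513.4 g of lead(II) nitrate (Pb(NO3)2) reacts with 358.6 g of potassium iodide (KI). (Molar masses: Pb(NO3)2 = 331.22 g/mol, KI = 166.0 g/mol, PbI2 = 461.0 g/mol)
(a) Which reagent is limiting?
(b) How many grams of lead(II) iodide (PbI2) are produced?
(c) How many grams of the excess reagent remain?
(a) KI, (b) 497.9 g, (c) 155.6 g

Moles of Pb(NO3)2 = 513.4 g ÷ 331.22 g/mol = 1.55003 mol
Moles of KI = 358.6 g ÷ 166.0 g/mol = 2.16024 mol
Moles ÷ coefficient: Pb(NO3)2: 1.55003/1 = 1.55, KI: 2.16024/2 = 1.08
(a) KI has the smaller value, so KI is the limiting reagent.
(b) Moles of PbI2 = 2.16024 mol KI × (1/2) = 1.08012 mol; mass = 1.08012 mol × 461.0 g/mol = 497.9 g
(c) Pb(NO3)2 consumed = 2.16024 × (1/2) = 1.08012 mol; remaining = 1.55003 − 1.08012 = 0.469907 mol; mass = 0.469907 mol × 331.22 g/mol = 155.6 g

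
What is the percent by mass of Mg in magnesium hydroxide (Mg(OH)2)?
Mass of Mg in formula = 24.31 × 1 = 24.31 g/mol
Molar mass = 58.33 g/mol
% Mg = (24.31/58.33) × 100% = 41.68%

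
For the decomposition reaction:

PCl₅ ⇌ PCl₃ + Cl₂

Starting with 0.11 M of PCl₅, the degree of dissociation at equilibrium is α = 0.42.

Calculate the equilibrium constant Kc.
K_c = 0.0335

x = α·[A]₀ = 0.42 × 0.11 = 0.0462 M dissociated.
At eq: [PCl₅] = 0.11 − 0.0462 = 0.0638 M; [PCl₃] = [Cl₂] = x = 0.0462 M.
Kc = [PCl₃][Cl₂]/[PCl₅] = (0.0462)²/0.0638 = 0.03346.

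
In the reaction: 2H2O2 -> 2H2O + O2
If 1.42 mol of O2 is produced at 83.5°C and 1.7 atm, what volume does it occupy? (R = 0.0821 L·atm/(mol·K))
T = 83.5°C + 273.15 = 356.65 K
V = nRT/P = (1.42 × 0.0821 × 356.65) / 1.7
V = 24.46 L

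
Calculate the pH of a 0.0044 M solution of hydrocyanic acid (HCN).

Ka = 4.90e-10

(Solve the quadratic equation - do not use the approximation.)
pH = 5.83

x² + Ka×x - Ka×C = 0. Using quadratic formula: [H⁺] = 1.4681e-06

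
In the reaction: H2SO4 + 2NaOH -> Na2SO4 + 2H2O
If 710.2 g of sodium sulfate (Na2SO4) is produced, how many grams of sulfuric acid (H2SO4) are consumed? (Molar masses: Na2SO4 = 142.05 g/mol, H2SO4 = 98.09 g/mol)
Moles of Na2SO4 = 710.2 g ÷ 142.05 g/mol = 4.99965 mol
Mole ratio: 1 mol H2SO4 / 1 mol Na2SO4
Moles of H2SO4 = 4.99965 × (1/1) = 4.99965 mol
Mass of H2SO4 = 4.99965 mol × 98.09 g/mol = 490.4 g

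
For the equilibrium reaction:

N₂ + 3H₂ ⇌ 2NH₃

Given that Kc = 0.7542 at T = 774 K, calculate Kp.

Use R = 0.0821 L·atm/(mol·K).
K_p = 1.87e-04

Δn = (moles gaseous products) − (moles gaseous reactants) = -2
T = 774 K; RT = 0.0821 × 774 = 63.5454
Kp = Kc·(RT)^Δn = 0.7542 × (63.5454)^-2 = 0.7542 × 0.000247646 = 1.87e-04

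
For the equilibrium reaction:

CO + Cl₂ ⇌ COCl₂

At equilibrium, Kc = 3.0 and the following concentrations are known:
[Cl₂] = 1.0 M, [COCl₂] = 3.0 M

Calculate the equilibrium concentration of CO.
[CO] = 1.0000 M

Kc = ([COCl₂]) / ([CO] × [Cl₂]) = 3.0
[CO]^1 = (product terms)/(Kc · other reactant terms) = 3 / (3.0 · 1) = 1
[CO] = 1.0000 M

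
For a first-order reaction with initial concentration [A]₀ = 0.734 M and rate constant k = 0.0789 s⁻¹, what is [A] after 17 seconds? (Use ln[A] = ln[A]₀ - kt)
0.1919 M

ln[A] = ln[A]₀ - k·t = ln(0.734) - (0.0789)·(17) = -0.3092 - 1.3413 = -1.6505
[A] = e^(-1.6505) = 0.1919 M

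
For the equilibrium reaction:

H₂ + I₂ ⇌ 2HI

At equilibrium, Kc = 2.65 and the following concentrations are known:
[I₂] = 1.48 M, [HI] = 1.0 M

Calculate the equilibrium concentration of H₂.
[H₂] = 0.2550 M

Kc = ([HI]^2) / ([H₂] × [I₂]) = 2.65
[H₂]^1 = (product terms)/(Kc · other reactant terms) = 1 / (2.65 · 1.48) = 0.25497
[H₂] = 0.2550 M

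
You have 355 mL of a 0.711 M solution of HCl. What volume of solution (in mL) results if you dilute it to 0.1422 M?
Using M₁V₁ = M₂V₂:
0.711 × 355 = 0.1422 × V₂
V₂ = (0.711 × 355) / 0.1422 = 1775 mL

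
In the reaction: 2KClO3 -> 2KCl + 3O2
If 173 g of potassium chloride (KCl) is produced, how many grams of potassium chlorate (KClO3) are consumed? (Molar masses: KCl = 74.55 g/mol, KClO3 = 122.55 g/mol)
Moles of KCl = 173 g ÷ 74.55 g/mol = 2.32059 mol
Mole ratio: 2 mol KClO3 / 2 mol KCl
Moles of KClO3 = 2.32059 × (2/2) = 2.32059 mol
Mass of KClO3 = 2.32059 mol × 122.55 g/mol = 284.4 g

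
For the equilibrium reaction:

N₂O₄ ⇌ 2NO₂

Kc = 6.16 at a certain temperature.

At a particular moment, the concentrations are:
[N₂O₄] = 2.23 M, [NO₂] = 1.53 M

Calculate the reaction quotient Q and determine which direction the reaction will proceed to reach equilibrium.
Q = 1.050, Q < K, reaction proceeds forward (toward products)

Q = ([NO₂]^2) / ([N₂O₄])
  = ((1.53)^2) / ((2.23)) = 2.3409/2.23 = 1.05
Since Q = 1.05 < Kc = 6.16, the reaction proceeds forward (toward products) to reach equilibrium.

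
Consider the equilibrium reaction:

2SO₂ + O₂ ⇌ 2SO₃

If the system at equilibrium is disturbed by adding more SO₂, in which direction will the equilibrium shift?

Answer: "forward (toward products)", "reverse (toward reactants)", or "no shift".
forward (toward products)

Apply Le Chatelier's principle: system shifts to counteract the change.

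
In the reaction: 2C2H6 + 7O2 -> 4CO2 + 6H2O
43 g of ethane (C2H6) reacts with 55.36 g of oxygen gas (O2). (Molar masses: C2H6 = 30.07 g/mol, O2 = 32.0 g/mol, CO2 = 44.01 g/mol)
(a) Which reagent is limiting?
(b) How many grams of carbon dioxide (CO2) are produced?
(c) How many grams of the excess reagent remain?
(a) O2, (b) 43.51 g, (c) 28.14 g

Moles of C2H6 = 43 g ÷ 30.07 g/mol = 1.43 mol
Moles of O2 = 55.36 g ÷ 32.0 g/mol = 1.73 mol
Moles ÷ coefficient: C2H6: 1.43/2 = 0.715, O2: 1.73/7 = 0.2471
(a) O2 has the smaller value, so O2 is the limiting reagent.
(b) Moles of CO2 = 1.73 mol O2 × (4/7) = 0.988571 mol; mass = 0.988571 mol × 44.01 g/mol = 43.51 g
(c) C2H6 consumed = 1.73 × (2/7) = 0.494286 mol; remaining = 1.43 − 0.494286 = 0.935711 mol; mass = 0.935711 mol × 30.07 g/mol = 28.14 g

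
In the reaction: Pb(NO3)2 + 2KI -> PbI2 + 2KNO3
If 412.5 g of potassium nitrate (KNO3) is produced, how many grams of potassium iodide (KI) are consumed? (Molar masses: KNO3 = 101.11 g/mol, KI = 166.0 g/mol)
Moles of KNO3 = 412.5 g ÷ 101.11 g/mol = 4.07972 mol
Mole ratio: 2 mol KI / 2 mol KNO3
Moles of KI = 4.07972 × (2/2) = 4.07972 mol
Mass of KI = 4.07972 mol × 166.0 g/mol = 677.2 g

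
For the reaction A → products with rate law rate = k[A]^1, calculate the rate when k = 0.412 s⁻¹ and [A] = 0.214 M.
0.08817 M/s

rate = k·[A]^1 = 0.412·(0.214)^1 = 0.412·0.214 = 0.08817 M/s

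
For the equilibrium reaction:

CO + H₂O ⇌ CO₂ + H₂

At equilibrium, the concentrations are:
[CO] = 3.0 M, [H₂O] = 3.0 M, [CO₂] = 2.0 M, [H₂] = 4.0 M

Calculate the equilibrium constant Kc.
K_c = 0.8889

Kc = ([CO₂] × [H₂]) / ([CO] × [H₂O])
   = ((2.0)·(4.0)) / ((3.0)·(3.0))
   = 8 / 9 = 0.8889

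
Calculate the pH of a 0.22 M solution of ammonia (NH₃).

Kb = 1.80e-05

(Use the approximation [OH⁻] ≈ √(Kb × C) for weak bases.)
pH = 11.30

[OH⁻] = √(Kb × C) = √(1.80e-05 × 0.22) = 1.9900e-03. pOH = 2.70, pH = 14 - pOH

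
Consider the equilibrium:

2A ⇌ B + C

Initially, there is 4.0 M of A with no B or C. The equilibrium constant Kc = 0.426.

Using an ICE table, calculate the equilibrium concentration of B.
[B] = 1.132 M

ICE: [A] = 4.0 − 2x, [B] = [C] = x.
Kc = x²/(4.0 − 2x)² = 0.426 ⇒ √Kc = x/(4.0 − 2x).
x = √0.426·4.0/(1 + 2√0.426) = 0.65269·4.0/2.3054 = 1.1325.
[B] = x = 1.132 M.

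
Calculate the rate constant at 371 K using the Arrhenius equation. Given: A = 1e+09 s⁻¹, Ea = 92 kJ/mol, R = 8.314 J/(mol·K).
1.11e-04 s⁻¹

k = A·exp(-Ea/(R·T)) = 1e+09·exp(-92000/(8.314·371)) = 1e+09·exp(-29.8266) = 1e+09·1.1129e-13 = 1.11e-04 s⁻¹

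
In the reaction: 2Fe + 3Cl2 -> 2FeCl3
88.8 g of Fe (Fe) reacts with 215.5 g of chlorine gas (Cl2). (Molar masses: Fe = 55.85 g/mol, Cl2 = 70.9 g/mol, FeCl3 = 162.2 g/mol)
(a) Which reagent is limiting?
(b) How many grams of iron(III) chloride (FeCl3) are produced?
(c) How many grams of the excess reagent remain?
(a) Fe, (b) 257.9 g, (c) 46.41 g

Moles of Fe = 88.8 g ÷ 55.85 g/mol = 1.58997 mol
Moles of Cl2 = 215.5 g ÷ 70.9 g/mol = 3.03949 mol
Moles ÷ coefficient: Fe: 1.58997/2 = 0.795, Cl2: 3.03949/3 = 1.013
(a) Fe has the smaller value, so Fe is the limiting reagent.
(b) Moles of FeCl3 = 1.58997 mol Fe × (2/2) = 1.58997 mol; mass = 1.58997 mol × 162.2 g/mol = 257.9 g
(c) Cl2 consumed = 1.58997 × (3/2) = 2.38496 mol; remaining = 3.03949 − 2.38496 = 0.654533 mol; mass = 0.654533 mol × 70.9 g/mol = 46.41 g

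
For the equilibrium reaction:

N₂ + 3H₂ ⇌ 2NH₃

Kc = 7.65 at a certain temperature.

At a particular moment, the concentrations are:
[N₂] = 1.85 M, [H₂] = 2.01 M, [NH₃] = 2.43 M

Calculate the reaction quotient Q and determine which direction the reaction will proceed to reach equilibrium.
Q = 0.393, Q < K, reaction proceeds forward (toward products)

Q = ([NH₃]^2) / ([N₂] × [H₂]^3)
  = ((2.43)^2) / ((1.85)·(2.01)^3) = 5.9049/15.023 = 0.3931
Since Q = 0.3931 < Kc = 7.65, the reaction proceeds forward (toward products) to reach equilibrium.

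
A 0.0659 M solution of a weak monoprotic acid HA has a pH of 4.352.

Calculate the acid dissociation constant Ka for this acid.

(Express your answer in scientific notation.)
K_a = 3.00e-08

[H⁺] = 10^(−pH) = 10^(−4.352) = 4.446e-05 M. For HA ⇌ H⁺ + A⁻, Ka = x²/(C − x) = (4.446e-05)²/(0.0659 − 4.446e-05) = 3.00e-08.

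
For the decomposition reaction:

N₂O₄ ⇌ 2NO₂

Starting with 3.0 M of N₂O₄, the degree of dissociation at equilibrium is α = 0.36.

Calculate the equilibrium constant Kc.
K_c = 2.4300

x = α·[A]₀ = 0.36 × 3.0 = 1.08 M dissociated.
At eq: [N₂O₄] = 3.0 − 1.08 = 1.92 M; [NO₂] = 2x = 2.16 M.
Kc = [NO₂]²/[N₂O₄] = (2.16)²/1.92 = 2.43.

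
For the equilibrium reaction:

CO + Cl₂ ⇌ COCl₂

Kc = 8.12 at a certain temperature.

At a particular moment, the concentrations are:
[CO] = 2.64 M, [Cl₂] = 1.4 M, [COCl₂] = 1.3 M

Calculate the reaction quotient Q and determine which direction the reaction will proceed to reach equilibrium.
Q = 0.352, Q < K, reaction proceeds forward (toward products)

Q = ([COCl₂]) / ([CO] × [Cl₂])
  = ((1.3)) / ((2.64)·(1.4)) = 1.3/3.696 = 0.3517
Since Q = 0.3517 < Kc = 8.12, the reaction proceeds forward (toward products) to reach equilibrium.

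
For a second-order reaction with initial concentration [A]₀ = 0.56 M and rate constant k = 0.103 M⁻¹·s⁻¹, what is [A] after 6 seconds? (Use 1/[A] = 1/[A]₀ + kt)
0.4160 M

1/[A] = 1/[A]₀ + k·t = 1/0.56 + (0.103)·(6) = 1.7857 + 0.6180 = 2.4037
[A] = 1/2.4037 = 0.4160 M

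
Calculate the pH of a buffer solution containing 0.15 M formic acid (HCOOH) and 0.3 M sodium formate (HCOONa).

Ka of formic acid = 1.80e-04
pH = 4.05

pKa = -log(1.80e-04) = 3.74. pH = pKa + log([A⁻]/[HA]) = 3.74 + log(0.3/0.15)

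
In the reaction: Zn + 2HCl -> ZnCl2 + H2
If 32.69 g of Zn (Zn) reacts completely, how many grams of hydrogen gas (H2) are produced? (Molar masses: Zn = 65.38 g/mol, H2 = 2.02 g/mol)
Moles of Zn = 32.69 g ÷ 65.38 g/mol = 0.5 mol
Mole ratio: 1 mol H2 / 1 mol Zn
Moles of H2 = 0.5 × (1/1) = 0.5 mol
Mass of H2 = 0.5 mol × 2.02 g/mol = 1.01 g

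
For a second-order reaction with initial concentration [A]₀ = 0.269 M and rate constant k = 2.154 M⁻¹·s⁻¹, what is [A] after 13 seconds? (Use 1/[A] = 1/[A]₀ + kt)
0.0315 M

1/[A] = 1/[A]₀ + k·t = 1/0.269 + (2.154)·(13) = 3.7175 + 28.0020 = 31.7195
[A] = 1/31.7195 = 0.0315 M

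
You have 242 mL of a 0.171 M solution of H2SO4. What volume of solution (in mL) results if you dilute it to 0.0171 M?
Using M₁V₁ = M₂V₂:
0.171 × 242 = 0.0171 × V₂
V₂ = (0.171 × 242) / 0.0171 = 2420 mL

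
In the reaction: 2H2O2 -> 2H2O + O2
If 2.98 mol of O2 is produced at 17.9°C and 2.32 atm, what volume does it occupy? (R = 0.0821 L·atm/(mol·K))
T = 17.9°C + 273.15 = 291.05 K
V = nRT/P = (2.98 × 0.0821 × 291.05) / 2.32
V = 30.69 L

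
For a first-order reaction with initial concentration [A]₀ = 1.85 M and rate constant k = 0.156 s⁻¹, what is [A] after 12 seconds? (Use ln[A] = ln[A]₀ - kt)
0.2846 M

ln[A] = ln[A]₀ - k·t = ln(1.85) - (0.156)·(12) = 0.6152 - 1.8720 = -1.2568
[A] = e^(-1.2568) = 0.2846 M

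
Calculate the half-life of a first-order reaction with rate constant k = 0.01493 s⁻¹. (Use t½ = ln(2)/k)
46.43 s

t½ = ln(2)/k = 0.6931/0.01493 = 46.43 s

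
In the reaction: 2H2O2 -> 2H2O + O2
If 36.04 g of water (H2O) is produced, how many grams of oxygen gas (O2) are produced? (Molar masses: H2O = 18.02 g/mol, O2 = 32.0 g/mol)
Moles of H2O = 36.04 g ÷ 18.02 g/mol = 2 mol
Mole ratio: 1 mol O2 / 2 mol H2O
Moles of O2 = 2 × (1/2) = 1 mol
Mass of O2 = 1 mol × 32.0 g/mol = 32 g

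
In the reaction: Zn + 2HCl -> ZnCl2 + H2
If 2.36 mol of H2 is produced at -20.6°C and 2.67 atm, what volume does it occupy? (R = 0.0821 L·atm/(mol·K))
T = -20.6°C + 273.15 = 252.55 K
V = nRT/P = (2.36 × 0.0821 × 252.55) / 2.67
V = 18.33 L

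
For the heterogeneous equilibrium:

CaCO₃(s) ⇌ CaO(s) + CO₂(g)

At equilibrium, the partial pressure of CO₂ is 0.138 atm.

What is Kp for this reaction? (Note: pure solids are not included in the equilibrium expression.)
K_p = 0.138

Solids (CaCO₃, CaO) have activity 1 and are excluded.
Kp = P(CO₂) = 0.138.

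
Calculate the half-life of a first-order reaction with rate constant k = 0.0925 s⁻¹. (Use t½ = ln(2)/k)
7.49 s

t½ = ln(2)/k = 0.6931/0.0925 = 7.49 s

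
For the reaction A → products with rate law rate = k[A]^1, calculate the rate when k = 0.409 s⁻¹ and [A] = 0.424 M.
0.1734 M/s

rate = k·[A]^1 = 0.409·(0.424)^1 = 0.409·0.424 = 0.1734 M/s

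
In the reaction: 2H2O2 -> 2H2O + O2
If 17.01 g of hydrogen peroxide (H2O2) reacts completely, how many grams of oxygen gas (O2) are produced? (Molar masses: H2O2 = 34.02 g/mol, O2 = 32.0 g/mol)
Moles of H2O2 = 17.01 g ÷ 34.02 g/mol = 0.5 mol
Mole ratio: 1 mol O2 / 2 mol H2O2
Moles of O2 = 0.5 × (1/2) = 0.25 mol
Mass of O2 = 0.25 mol × 32.0 g/mol = 8 g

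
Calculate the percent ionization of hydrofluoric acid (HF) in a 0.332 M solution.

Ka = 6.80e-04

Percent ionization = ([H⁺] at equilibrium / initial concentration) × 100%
Percent ionization = 4.42%

Let x = [H⁺]. Ka = x²/(C - x) ⇒ x² + (6.80e-04)x - (6.80e-04)(0.332) = 0. x = 1.4689e-02. Percent = (1.4689e-02/0.332) × 100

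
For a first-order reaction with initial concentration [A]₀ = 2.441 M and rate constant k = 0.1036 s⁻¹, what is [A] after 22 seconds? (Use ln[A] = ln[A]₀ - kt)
0.2499 M

ln[A] = ln[A]₀ - k·t = ln(2.441) - (0.1036)·(22) = 0.8924 - 2.2792 = -1.3868
[A] = e^(-1.3868) = 0.2499 M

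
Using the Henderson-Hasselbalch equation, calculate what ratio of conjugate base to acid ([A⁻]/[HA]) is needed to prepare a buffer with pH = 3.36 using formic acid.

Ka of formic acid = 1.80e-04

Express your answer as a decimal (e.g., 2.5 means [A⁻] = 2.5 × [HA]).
[A⁻]/[HA] = 0.412

pKa = −log(1.80e-04) = 3.7447. pH = pKa + log([A⁻]/[HA]). 3.36 = 3.7447 + log(ratio). log(ratio) = 3.36 − 3.7447 = -0.3847. ratio = 10^(-0.3847) = 0.412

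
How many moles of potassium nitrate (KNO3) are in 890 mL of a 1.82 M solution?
Moles = Molarity × Volume (L)
Moles = 1.82 M × 0.89 L = 1.62 mol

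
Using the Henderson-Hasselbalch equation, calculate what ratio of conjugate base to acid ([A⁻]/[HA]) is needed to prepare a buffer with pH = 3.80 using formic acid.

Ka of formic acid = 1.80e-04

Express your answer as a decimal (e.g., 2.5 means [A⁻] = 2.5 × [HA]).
[A⁻]/[HA] = 1.136

pKa = −log(1.80e-04) = 3.7447. pH = pKa + log([A⁻]/[HA]). 3.80 = 3.7447 + log(ratio). log(ratio) = 3.80 − 3.7447 = 0.0553. ratio = 10^(0.0553) = 1.136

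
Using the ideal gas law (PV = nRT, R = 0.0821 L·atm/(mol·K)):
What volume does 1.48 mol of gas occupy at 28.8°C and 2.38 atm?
T = 28.8°C + 273.15 = 301.95 K
V = nRT/P = (1.48 × 0.0821 × 301.95) / 2.38
V = 15.42 L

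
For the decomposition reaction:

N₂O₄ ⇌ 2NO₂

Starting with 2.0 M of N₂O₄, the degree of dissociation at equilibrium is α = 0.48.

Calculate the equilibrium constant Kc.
K_c = 3.5446

x = α·[A]₀ = 0.48 × 2.0 = 0.96 M dissociated.
At eq: [N₂O₄] = 2.0 − 0.96 = 1.04 M; [NO₂] = 2x = 1.92 M.
Kc = [NO₂]²/[N₂O₄] = (1.92)²/1.04 = 3.545.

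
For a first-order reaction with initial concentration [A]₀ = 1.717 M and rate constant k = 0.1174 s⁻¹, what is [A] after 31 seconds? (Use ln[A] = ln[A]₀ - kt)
0.0451 M

ln[A] = ln[A]₀ - k·t = ln(1.717) - (0.1174)·(31) = 0.5406 - 3.6394 = -3.0988
[A] = e^(-3.0988) = 0.0451 M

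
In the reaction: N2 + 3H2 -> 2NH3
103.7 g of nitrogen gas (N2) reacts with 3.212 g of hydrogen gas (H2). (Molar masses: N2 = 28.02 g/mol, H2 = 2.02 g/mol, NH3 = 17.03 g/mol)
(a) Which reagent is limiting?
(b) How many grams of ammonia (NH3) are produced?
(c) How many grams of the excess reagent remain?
(a) H2, (b) 18.05 g, (c) 88.85 g

Moles of N2 = 103.7 g ÷ 28.02 g/mol = 3.70093 mol
Moles of H2 = 3.212 g ÷ 2.02 g/mol = 1.5901 mol
Moles ÷ coefficient: N2: 3.70093/1 = 3.701, H2: 1.5901/3 = 0.53
(a) H2 has the smaller value, so H2 is the limiting reagent.
(b) Moles of NH3 = 1.5901 mol H2 × (2/3) = 1.06007 mol; mass = 1.06007 mol × 17.03 g/mol = 18.05 g
(c) N2 consumed = 1.5901 × (1/3) = 0.530033 mol; remaining = 3.70093 − 0.530033 = 3.17089 mol; mass = 3.17089 mol × 28.02 g/mol = 88.85 g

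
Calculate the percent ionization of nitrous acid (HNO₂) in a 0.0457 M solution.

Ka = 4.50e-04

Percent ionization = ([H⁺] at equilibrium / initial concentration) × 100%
Percent ionization = 9.44%

Let x = [H⁺]. Ka = x²/(C - x) ⇒ x² + (4.50e-04)x - (4.50e-04)(0.0457) = 0. x = 4.3154e-03. Percent = (4.3154e-03/0.0457) × 100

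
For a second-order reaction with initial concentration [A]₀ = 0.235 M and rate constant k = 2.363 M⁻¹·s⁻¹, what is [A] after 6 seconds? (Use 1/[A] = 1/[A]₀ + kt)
0.0542 M

1/[A] = 1/[A]₀ + k·t = 1/0.235 + (2.363)·(6) = 4.2553 + 14.1780 = 18.4333
[A] = 1/18.4333 = 0.0542 M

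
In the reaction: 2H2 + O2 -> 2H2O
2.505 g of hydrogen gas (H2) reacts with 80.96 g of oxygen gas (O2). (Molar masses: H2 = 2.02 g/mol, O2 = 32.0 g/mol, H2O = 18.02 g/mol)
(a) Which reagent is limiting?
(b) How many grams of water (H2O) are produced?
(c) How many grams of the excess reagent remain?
(a) H2, (b) 22.35 g, (c) 61.12 g

Moles of H2 = 2.505 g ÷ 2.02 g/mol = 1.2401 mol
Moles of O2 = 80.96 g ÷ 32.0 g/mol = 2.53 mol
Moles ÷ coefficient: H2: 1.2401/2 = 0.62, O2: 2.53/1 = 2.53
(a) H2 has the smaller value, so H2 is the limiting reagent.
(b) Moles of H2O = 1.2401 mol H2 × (2/2) = 1.2401 mol; mass = 1.2401 mol × 18.02 g/mol = 22.35 g
(c) O2 consumed = 1.2401 × (1/2) = 0.62005 mol; remaining = 2.53 − 0.62005 = 1.90995 mol; mass = 1.90995 mol × 32.0 g/mol = 61.12 g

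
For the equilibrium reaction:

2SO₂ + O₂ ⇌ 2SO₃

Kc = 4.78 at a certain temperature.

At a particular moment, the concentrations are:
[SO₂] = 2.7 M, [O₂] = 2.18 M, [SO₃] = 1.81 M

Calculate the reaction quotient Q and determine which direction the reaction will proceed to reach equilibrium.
Q = 0.206, Q < K, reaction proceeds forward (toward products)

Q = ([SO₃]^2) / ([SO₂]^2 × [O₂])
  = ((1.81)^2) / ((2.7)^2·(2.18)) = 3.2761/15.892 = 0.2061
Since Q = 0.2061 < Kc = 4.78, the reaction proceeds forward (toward products) to reach equilibrium.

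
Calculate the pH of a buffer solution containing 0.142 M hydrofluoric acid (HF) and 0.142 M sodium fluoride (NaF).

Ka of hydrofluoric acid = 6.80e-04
pH = 3.17

pKa = -log(6.80e-04) = 3.17. pH = pKa + log([A⁻]/[HA]) = 3.17 + log(0.142/0.142)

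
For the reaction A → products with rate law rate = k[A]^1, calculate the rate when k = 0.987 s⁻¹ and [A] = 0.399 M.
0.3938 M/s

rate = k·[A]^1 = 0.987·(0.399)^1 = 0.987·0.399 = 0.3938 M/s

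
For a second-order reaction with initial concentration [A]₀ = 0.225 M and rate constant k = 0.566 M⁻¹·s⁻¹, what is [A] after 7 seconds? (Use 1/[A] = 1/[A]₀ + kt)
0.1190 M

1/[A] = 1/[A]₀ + k·t = 1/0.225 + (0.566)·(7) = 4.4444 + 3.9620 = 8.4064
[A] = 1/8.4064 = 0.1190 M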